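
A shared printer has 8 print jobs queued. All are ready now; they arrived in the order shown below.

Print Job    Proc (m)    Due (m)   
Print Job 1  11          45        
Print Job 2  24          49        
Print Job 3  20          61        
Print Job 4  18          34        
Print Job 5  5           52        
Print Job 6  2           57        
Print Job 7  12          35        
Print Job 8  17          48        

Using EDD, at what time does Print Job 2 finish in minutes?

82

EDD (increasing due date): Print Job 4 Print Job 7 Print Job 1 Print Job 8 Print Job 2 Print Job 5 Print Job 6 Print Job 3.
Print Job 4: 0→18
Print Job 7: 18→30
Print Job 1: 30→41
Print Job 8: 41→58
Print Job 2: 58→82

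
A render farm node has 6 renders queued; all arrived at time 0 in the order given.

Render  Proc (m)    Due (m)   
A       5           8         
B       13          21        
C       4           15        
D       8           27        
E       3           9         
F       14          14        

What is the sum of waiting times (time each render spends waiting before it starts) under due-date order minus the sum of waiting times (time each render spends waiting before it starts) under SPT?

EDD (increasing due date): A E F C B D.
A: waits 0, runs 0→5
E: waits 5, runs 5→8
F: waits 8, runs 8→22
C: waits 22, runs 22→26
B: waits 26, runs 26→39
D: waits 39, runs 39→47
Sum = 0+5+8+22+26+39 = 100.
SPT (increasing processing time): E C A D B F.
E: waits 0, runs 0→3
C: waits 3, runs 3→7
A: waits 7, runs 7→12
D: waits 12, runs 12→20
B: waits 20, runs 20→33
F: waits 33, runs 33→47
Sum = 0+3+7+12+20+33 = 75.
Difference = 100 − 75 = 25.

25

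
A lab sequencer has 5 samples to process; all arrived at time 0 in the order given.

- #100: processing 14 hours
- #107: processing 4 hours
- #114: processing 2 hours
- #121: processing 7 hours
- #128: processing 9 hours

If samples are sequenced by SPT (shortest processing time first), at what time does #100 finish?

SPT (increasing processing time): #114 #107 #121 #128 #100.
#114: 0→2
#107: 2→6
#121: 6→13
#128: 13→22
#100: 22→36

36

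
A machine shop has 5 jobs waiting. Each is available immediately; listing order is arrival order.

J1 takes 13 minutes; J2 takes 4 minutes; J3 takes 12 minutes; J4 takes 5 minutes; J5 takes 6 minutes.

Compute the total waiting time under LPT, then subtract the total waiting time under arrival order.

LPT (decreasing processing time): J1 J3 J5 J4 J2.
J1: waits 0, runs 0→13
J3: waits 13, runs 13→25
J5: waits 25, runs 25→31
J4: waits 31, runs 31→36
J2: waits 36, runs 36→40
Sum = 0+13+25+31+36 = 105.
FIFO (arrival order): J1 J2 J3 J4 J5.
J1: waits 0, runs 0→13
J2: waits 13, runs 13→17
J3: waits 17, runs 17→29
J4: waits 29, runs 29→34
J5: waits 34, runs 34→40
Sum = 0+13+17+29+34 = 93.
Difference = 105 − 93 = 12.

12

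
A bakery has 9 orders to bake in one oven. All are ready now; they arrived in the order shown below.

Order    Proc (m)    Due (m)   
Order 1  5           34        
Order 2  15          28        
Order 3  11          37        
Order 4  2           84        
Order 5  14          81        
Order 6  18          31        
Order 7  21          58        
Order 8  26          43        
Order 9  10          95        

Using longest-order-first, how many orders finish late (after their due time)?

LPT (decreasing processing time): Order 8 Order 7 Order 6 Order 2 Order 5 Order 3 Order 9 Order 1 Order 4.
Order 8: 0→26, due 43, tardiness 0
Order 7: 26→47, due 58, tardiness 0
Order 6: 47→65, due 31, tardiness 34
Order 2: 65→80, due 28, tardiness 52
Order 5: 80→94, due 81, tardiness 13
Order 3: 94→105, due 37, tardiness 68
Order 9: 105→115, due 95, tardiness 20
Order 1: 115→120, due 34, tardiness 86
Order 4: 120→122, due 84, tardiness 38
Late orders: 7.

7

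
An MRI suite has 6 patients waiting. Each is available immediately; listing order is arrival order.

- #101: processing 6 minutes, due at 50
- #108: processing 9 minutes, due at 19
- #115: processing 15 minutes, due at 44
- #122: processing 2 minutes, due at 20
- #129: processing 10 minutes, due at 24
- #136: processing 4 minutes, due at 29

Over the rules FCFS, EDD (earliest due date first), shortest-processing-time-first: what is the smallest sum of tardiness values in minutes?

FIFO (arrival order): #101 #108 #115 #122 #129 #136.
#101: 0→6, due 50, tardiness 0
#108: 6→15, due 19, tardiness 0
#115: 15→30, due 44, tardiness 0
#122: 30→32, due 20, tardiness 12
#129: 32→42, due 24, tardiness 18
#136: 42→46, due 29, tardiness 17
Sum = 0+0+0+12+18+17 = 47.
EDD (increasing due date): #108 #122 #129 #136 #115 #101.
#108: 0→9, due 19, tardiness 0
#122: 9→11, due 20, tardiness 0
#129: 11→21, due 24, tardiness 0
#136: 21→25, due 29, tardiness 0
#115: 25→40, due 44, tardiness 0
#101: 40→46, due 50, tardiness 0
Sum = 0+0+0+0+0+0 = 0.
SPT (increasing processing time): #122 #136 #101 #108 #129 #115.
#122: 0→2, due 20, tardiness 0
#136: 2→6, due 29, tardiness 0
#101: 6→12, due 50, tardiness 0
#108: 12→21, due 19, tardiness 2
#129: 21→31, due 24, tardiness 7
#115: 31→46, due 44, tardiness 2
Sum = 0+0+0+2+7+2 = 11.
FIFO 47, EDD 0, SPT 11 → minimum 0.

0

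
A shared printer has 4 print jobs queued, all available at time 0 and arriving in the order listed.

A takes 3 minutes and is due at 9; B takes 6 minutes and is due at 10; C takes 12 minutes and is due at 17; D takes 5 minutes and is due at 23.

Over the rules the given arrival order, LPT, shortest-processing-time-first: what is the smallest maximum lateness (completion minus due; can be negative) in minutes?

FIFO (arrival order): A B C D.
A: 0→3, due 9, lateness -6
B: 3→9, due 10, lateness -1
C: 9→21, due 17, lateness 4
D: 21→26, due 23, lateness 3
Maximum = 4.
LPT (decreasing processing time): C B D A.
C: 0→12, due 17, lateness -5
B: 12→18, due 10, lateness 8
D: 18→23, due 23, lateness 0
A: 23→26, due 9, lateness 17
Maximum = 17.
SPT (increasing processing time): A D B C.
A: 0→3, due 9, lateness -6
D: 3→8, due 23, lateness -15
B: 8→14, due 10, lateness 4
C: 14→26, due 17, lateness 9
Maximum = 9.
FIFO 4, LPT 17, SPT 9 → minimum 4.

4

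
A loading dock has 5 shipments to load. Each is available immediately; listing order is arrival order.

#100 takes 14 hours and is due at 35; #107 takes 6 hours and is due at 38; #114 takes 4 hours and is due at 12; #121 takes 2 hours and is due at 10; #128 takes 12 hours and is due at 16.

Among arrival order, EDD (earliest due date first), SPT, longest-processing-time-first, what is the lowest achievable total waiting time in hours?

FIFO (arrival order): #100 #107 #114 #121 #128.
#100: waits 0, runs 0→14
#107: waits 14, runs 14→20
#114: waits 20, runs 20→24
#121: waits 24, runs 24→26
#128: waits 26, runs 26→38
Sum = 0+14+20+24+26 = 84.
EDD (increasing due date): #121 #114 #128 #100 #107.
#121: waits 0, runs 0→2
#114: waits 2, runs 2→6
#128: waits 6, runs 6→18
#100: waits 18, runs 18→32
#107: waits 32, runs 32→38
Sum = 0+2+6+18+32 = 58.
SPT (increasing processing time): #121 #114 #107 #128 #100.
#121: waits 0, runs 0→2
#114: waits 2, runs 2→6
#107: waits 6, runs 6→12
#128: waits 12, runs 12→24
#100: waits 24, runs 24→38
Sum = 0+2+6+12+24 = 44.
LPT (decreasing processing time): #100 #128 #107 #114 #121.
#100: waits 0, runs 0→14
#128: waits 14, runs 14→26
#107: waits 26, runs 26→32
#114: waits 32, runs 32→36
#121: waits 36, runs 36→38
Sum = 0+14+26+32+36 = 108.
FIFO 84, EDD 58, SPT 44, LPT 108 → minimum 44.

44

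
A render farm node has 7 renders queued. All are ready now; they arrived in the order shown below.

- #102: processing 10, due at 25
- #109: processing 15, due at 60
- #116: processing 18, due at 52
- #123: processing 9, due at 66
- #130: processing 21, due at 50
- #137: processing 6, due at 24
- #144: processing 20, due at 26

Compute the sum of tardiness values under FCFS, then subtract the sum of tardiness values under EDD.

FIFO (arrival order): #102 #109 #116 #123 #130 #137 #144.
#102: 0→10, due 25, tardiness 0
#109: 10→25, due 60, tardiness 0
#116: 25→43, due 52, tardiness 0
#123: 43→52, due 66, tardiness 0
#130: 52→73, due 50, tardiness 23
#137: 73→79, due 24, tardiness 55
#144: 79→99, due 26, tardiness 73
Sum = 0+0+0+0+23+55+73 = 151.
EDD (increasing due date): #137 #102 #144 #130 #116 #109 #123.
#137: 0→6, due 24, tardiness 0
#102: 6→16, due 25, tardiness 0
#144: 16→36, due 26, tardiness 10
#130: 36→57, due 50, tardiness 7
#116: 57→75, due 52, tardiness 23
#109: 75→90, due 60, tardiness 30
#123: 90→99, due 66, tardiness 33
Sum = 0+0+10+7+23+30+33 = 103.
Difference = 151 − 103 = 48.

48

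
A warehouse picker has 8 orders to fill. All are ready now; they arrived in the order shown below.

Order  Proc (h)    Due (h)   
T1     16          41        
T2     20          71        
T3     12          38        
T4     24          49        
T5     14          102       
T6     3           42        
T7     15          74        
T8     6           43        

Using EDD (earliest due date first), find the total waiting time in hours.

EDD (increasing due date): T3 T1 T6 T8 T4 T2 T7 T5.
T3: waits 0, runs 0→12
T1: waits 12, runs 12→28
T6: waits 28, runs 28→31
T8: waits 31, runs 31→37
T4: waits 37, runs 37→61
T2: waits 61, runs 61→81
T7: waits 81, runs 81→96
T5: waits 96, runs 96→110
Sum = 0+12+28+31+37+61+81+96 = 346.

346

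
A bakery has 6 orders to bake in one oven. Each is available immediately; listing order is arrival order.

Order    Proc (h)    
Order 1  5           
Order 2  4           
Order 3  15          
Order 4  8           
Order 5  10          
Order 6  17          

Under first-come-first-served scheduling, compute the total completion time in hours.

FIFO (arrival order): Order 1 Order 2 Order 3 Order 4 Order 5 Order 6.
Order 1: 0→5
Order 2: 5→9
Order 3: 9→24
Order 4: 24→32
Order 5: 32→42
Order 6: 42→59
Sum = 5+9+24+32+42+59 = 171.

171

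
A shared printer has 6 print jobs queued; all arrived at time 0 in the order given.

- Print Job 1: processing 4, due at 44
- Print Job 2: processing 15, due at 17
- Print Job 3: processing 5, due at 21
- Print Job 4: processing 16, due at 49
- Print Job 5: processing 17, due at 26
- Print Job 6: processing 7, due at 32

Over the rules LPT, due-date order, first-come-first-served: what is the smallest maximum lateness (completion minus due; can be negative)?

15

LPT (decreasing processing time): Print Job 5 Print Job 4 Print Job 2 Print Job 6 Print Job 3 Print Job 1.
Print Job 5: 0→17, due 26, lateness -9
Print Job 4: 17→33, due 49, lateness -16
Print Job 2: 33→48, due 17, lateness 31
Print Job 6: 48→55, due 32, lateness 23
Print Job 3: 55→60, due 21, lateness 39
Print Job 1: 60→64, due 44, lateness 20
Maximum = 39.
EDD (increasing due date): Print Job 2 Print Job 3 Print Job 5 Print Job 6 Print Job 1 Print Job 4.
Print Job 2: 0→15, due 17, lateness -2
Print Job 3: 15→20, due 21, lateness -1
Print Job 5: 20→37, due 26, lateness 11
Print Job 6: 37→44, due 32, lateness 12
Print Job 1: 44→48, due 44, lateness 4
Print Job 4: 48→64, due 49, lateness 15
Maximum = 15.
FIFO (arrival order): Print Job 1 Print Job 2 Print Job 3 Print Job 4 Print Job 5 Print Job 6.
Print Job 1: 0→4, due 44, lateness -40
Print Job 2: 4→19, due 17, lateness 2
Print Job 3: 19→24, due 21, lateness 3
Print Job 4: 24→40, due 49, lateness -9
Print Job 5: 40→57, due 26, lateness 31
Print Job 6: 57→64, due 32, lateness 32
Maximum = 32.
LPT 39, EDD 15, FIFO 32 → minimum 15.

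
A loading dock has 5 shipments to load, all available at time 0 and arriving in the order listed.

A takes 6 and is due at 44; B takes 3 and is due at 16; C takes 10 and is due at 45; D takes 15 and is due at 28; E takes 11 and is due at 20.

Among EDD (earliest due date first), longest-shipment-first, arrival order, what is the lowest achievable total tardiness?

1

EDD (increasing due date): B E D A C.
B: 0→3, due 16, tardiness 0
E: 3→14, due 20, tardiness 0
D: 14→29, due 28, tardiness 1
A: 29→35, due 44, tardiness 0
C: 35→45, due 45, tardiness 0
Sum = 0+0+1+0+0 = 1.
LPT (decreasing processing time): D E C A B.
D: 0→15, due 28, tardiness 0
E: 15→26, due 20, tardiness 6
C: 26→36, due 45, tardiness 0
A: 36→42, due 44, tardiness 0
B: 42→45, due 16, tardiness 29
Sum = 0+6+0+0+29 = 35.
FIFO (arrival order): A B C D E.
A: 0→6, due 44, tardiness 0
B: 6→9, due 16, tardiness 0
C: 9→19, due 45, tardiness 0
D: 19→34, due 28, tardiness 6
E: 34→45, due 20, tardiness 25
Sum = 0+0+0+6+25 = 31.
EDD 1, LPT 35, FIFO 31 → minimum 1.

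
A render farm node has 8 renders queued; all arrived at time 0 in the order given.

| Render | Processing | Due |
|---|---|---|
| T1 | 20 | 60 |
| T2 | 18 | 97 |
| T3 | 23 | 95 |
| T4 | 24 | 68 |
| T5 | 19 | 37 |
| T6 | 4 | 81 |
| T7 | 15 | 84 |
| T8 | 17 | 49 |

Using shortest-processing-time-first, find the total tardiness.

162

SPT (increasing processing time): T6 T7 T8 T2 T5 T1 T3 T4.
T6: 0→4, due 81, tardiness 0
T7: 4→19, due 84, tardiness 0
T8: 19→36, due 49, tardiness 0
T2: 36→54, due 97, tardiness 0
T5: 54→73, due 37, tardiness 36
T1: 73→93, due 60, tardiness 33
T3: 93→116, due 95, tardiness 21
T4: 116→140, due 68, tardiness 72
Sum = 0+0+0+0+36+33+21+72 = 162.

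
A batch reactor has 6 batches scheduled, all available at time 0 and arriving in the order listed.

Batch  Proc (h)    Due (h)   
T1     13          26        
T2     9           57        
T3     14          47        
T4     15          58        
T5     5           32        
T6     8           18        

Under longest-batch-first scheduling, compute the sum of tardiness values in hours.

89

LPT (decreasing processing time): T4 T3 T1 T2 T6 T5.
T4: 0→15, due 58, tardiness 0
T3: 15→29, due 47, tardiness 0
T1: 29→42, due 26, tardiness 16
T2: 42→51, due 57, tardiness 0
T6: 51→59, due 18, tardiness 41
T5: 59→64, due 32, tardiness 32
Sum = 0+0+16+0+41+32 = 89.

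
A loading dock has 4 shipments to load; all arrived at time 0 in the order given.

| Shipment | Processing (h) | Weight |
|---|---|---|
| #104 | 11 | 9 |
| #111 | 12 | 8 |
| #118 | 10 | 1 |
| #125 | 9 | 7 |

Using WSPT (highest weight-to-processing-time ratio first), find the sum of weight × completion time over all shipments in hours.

WSPT (decreasing weight/processing-time ratio): #104 #125 #111 #118.
#104: finishes 11, weight 9, w·C = 99
#125: finishes 20, weight 7, w·C = 140
#111: finishes 32, weight 8, w·C = 256
#118: finishes 42, weight 1, w·C = 42
Sum = 99+140+256+42 = 537.

537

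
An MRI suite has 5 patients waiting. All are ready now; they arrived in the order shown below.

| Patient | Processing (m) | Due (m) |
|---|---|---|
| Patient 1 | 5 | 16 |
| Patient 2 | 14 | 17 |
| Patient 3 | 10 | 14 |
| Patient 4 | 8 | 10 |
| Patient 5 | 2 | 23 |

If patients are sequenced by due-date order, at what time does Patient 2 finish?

EDD (increasing due date): Patient 4 Patient 3 Patient 1 Patient 2 Patient 5.
Patient 4: 0→8
Patient 3: 8→18
Patient 1: 18→23
Patient 2: 23→37

37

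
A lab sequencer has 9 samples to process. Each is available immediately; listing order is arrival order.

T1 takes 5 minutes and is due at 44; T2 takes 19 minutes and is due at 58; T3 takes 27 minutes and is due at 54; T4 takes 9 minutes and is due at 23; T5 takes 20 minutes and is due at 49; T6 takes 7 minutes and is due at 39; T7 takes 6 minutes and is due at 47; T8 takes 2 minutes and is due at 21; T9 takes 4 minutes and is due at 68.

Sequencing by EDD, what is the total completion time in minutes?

402

EDD (increasing due date): T8 T4 T6 T1 T7 T5 T3 T2 T9.
T8: 0→2
T4: 2→11
T6: 11→18
T1: 18→23
T7: 23→29
T5: 29→49
T3: 49→76
T2: 76→95
T9: 95→99
Sum = 2+11+18+23+29+49+76+95+99 = 402.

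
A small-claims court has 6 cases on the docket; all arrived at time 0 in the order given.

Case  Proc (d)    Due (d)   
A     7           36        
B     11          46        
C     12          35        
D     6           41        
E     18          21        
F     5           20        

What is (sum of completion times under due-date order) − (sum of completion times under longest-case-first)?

-38

EDD (increasing due date): F E C A D B.
F: 0→5
E: 5→23
C: 23→35
A: 35→42
D: 42→48
B: 48→59
Sum = 5+23+35+42+48+59 = 212.
LPT (decreasing processing time): E C B A D F.
E: 0→18
C: 18→30
B: 30→41
A: 41→48
D: 48→54
F: 54→59
Sum = 18+30+41+48+54+59 = 250.
Difference = 212 − 250 = -38.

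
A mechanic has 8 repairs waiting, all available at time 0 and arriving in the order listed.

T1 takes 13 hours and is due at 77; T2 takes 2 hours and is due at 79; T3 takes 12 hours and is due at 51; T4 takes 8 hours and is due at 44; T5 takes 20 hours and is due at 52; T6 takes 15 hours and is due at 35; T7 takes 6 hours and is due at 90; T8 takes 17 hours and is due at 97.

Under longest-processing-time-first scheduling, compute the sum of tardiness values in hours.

99

LPT (decreasing processing time): T5 T8 T6 T1 T3 T4 T7 T2.
T5: 0→20, due 52, tardiness 0
T8: 20→37, due 97, tardiness 0
T6: 37→52, due 35, tardiness 17
T1: 52→65, due 77, tardiness 0
T3: 65→77, due 51, tardiness 26
T4: 77→85, due 44, tardiness 41
T7: 85→91, due 90, tardiness 1
T2: 91→93, due 79, tardiness 14
Sum = 0+0+17+0+26+41+1+14 = 99.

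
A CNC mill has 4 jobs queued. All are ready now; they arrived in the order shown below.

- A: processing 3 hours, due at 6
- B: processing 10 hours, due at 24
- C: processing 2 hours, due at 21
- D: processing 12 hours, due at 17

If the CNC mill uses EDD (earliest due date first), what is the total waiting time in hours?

EDD (increasing due date): A D C B.
A: waits 0, runs 0→3
D: waits 3, runs 3→15
C: waits 15, runs 15→17
B: waits 17, runs 17→27
Sum = 0+3+15+17 = 35.

35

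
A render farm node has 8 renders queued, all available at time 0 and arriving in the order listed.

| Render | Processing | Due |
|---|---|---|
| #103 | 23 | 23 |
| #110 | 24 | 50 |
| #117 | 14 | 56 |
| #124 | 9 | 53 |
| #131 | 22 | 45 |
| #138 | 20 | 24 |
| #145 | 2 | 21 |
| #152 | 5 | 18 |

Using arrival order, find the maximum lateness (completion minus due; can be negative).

FIFO (arrival order): #103 #110 #117 #124 #131 #138 #145 #152.
#103: 0→23, due 23, lateness 0
#110: 23→47, due 50, lateness -3
#117: 47→61, due 56, lateness 5
#124: 61→70, due 53, lateness 17
#131: 70→92, due 45, lateness 47
#138: 92→112, due 24, lateness 88
#145: 112→114, due 21, lateness 93
#152: 114→119, due 18, lateness 101
Maximum = 101.

101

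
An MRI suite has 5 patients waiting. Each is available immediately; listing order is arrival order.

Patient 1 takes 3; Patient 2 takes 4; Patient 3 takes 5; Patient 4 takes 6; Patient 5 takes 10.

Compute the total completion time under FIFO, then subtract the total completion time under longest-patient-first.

-32

FIFO (arrival order): Patient 1 Patient 2 Patient 3 Patient 4 Patient 5.
Patient 1: 0→3
Patient 2: 3→7
Patient 3: 7→12
Patient 4: 12→18
Patient 5: 18→28
Sum = 3+7+12+18+28 = 68.
LPT (decreasing processing time): Patient 5 Patient 4 Patient 3 Patient 2 Patient 1.
Patient 5: 0→10
Patient 4: 10→16
Patient 3: 16→21
Patient 2: 21→25
Patient 1: 25→28
Sum = 10+16+21+25+28 = 100.
Difference = 68 − 100 = -32.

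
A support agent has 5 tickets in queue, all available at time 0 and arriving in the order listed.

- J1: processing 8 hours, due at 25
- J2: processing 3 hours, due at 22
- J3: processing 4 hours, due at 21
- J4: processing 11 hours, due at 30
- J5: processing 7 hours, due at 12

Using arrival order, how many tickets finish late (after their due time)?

FIFO (arrival order): J1 J2 J3 J4 J5.
J1: 0→8, due 25, tardiness 0
J2: 8→11, due 22, tardiness 0
J3: 11→15, due 21, tardiness 0
J4: 15→26, due 30, tardiness 0
J5: 26→33, due 12, tardiness 21
Late tickets: 1.

1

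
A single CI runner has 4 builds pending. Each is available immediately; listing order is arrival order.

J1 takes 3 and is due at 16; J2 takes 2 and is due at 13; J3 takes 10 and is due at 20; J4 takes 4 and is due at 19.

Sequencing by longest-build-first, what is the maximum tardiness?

LPT (decreasing processing time): J3 J4 J1 J2.
J3: 0→10, due 20, tardiness 0
J4: 10→14, due 19, tardiness 0
J1: 14→17, due 16, tardiness 1
J2: 17→19, due 13, tardiness 6
Maximum = 6.

6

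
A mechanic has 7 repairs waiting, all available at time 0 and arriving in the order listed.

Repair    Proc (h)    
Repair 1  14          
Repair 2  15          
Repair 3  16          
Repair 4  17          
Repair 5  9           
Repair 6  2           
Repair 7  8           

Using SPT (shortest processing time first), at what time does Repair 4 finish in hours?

81

SPT (increasing processing time): Repair 6 Repair 7 Repair 5 Repair 1 Repair 2 Repair 3 Repair 4.
Repair 6: 0→2
Repair 7: 2→10
Repair 5: 10→19
Repair 1: 19→33
Repair 2: 33→48
Repair 3: 48→64
Repair 4: 64→81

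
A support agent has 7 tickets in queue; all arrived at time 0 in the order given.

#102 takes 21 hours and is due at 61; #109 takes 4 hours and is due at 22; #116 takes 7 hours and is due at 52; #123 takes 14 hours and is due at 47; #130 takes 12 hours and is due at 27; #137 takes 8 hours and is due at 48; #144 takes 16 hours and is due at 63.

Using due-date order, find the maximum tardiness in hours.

19

EDD (increasing due date): #109 #130 #123 #137 #116 #102 #144.
#109: 0→4, due 22, tardiness 0
#130: 4→16, due 27, tardiness 0
#123: 16→30, due 47, tardiness 0
#137: 30→38, due 48, tardiness 0
#116: 38→45, due 52, tardiness 0
#102: 45→66, due 61, tardiness 5
#144: 66→82, due 63, tardiness 19
Maximum = 19.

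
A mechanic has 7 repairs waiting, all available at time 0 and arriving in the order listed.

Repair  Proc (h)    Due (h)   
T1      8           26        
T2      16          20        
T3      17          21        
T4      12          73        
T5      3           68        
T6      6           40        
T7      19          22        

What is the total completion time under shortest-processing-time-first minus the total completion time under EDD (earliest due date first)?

-131

SPT (increasing processing time): T5 T6 T1 T4 T2 T3 T7.
T5: 0→3
T6: 3→9
T1: 9→17
T4: 17→29
T2: 29→45
T3: 45→62
T7: 62→81
Sum = 3+9+17+29+45+62+81 = 246.
EDD (increasing due date): T2 T3 T7 T1 T6 T5 T4.
T2: 0→16
T3: 16→33
T7: 33→52
T1: 52→60
T6: 60→66
T5: 66→69
T4: 69→81
Sum = 16+33+52+60+66+69+81 = 377.
Difference = 246 − 377 = -131.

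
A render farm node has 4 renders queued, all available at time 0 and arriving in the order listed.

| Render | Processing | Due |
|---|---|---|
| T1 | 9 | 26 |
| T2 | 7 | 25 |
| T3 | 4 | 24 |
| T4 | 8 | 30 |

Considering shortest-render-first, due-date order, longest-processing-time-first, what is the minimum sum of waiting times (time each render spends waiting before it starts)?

SPT (increasing processing time): T3 T2 T4 T1.
T3: waits 0, runs 0→4
T2: waits 4, runs 4→11
T4: waits 11, runs 11→19
T1: waits 19, runs 19→28
Sum = 0+4+11+19 = 34.
EDD (increasing due date): T3 T2 T1 T4.
T3: waits 0, runs 0→4
T2: waits 4, runs 4→11
T1: waits 11, runs 11→20
T4: waits 20, runs 20→28
Sum = 0+4+11+20 = 35.
LPT (decreasing processing time): T1 T4 T2 T3.
T1: waits 0, runs 0→9
T4: waits 9, runs 9→17
T2: waits 17, runs 17→24
T3: waits 24, runs 24→28
Sum = 0+9+17+24 = 50.
SPT 34, EDD 35, LPT 50 → minimum 34.

34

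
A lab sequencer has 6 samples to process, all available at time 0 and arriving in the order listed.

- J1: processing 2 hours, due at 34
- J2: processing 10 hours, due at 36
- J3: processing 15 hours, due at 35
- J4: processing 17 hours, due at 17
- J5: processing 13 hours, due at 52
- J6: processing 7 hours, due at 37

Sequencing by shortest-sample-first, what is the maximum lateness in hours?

47

SPT (increasing processing time): J1 J6 J2 J5 J3 J4.
J1: 0→2, due 34, lateness -32
J6: 2→9, due 37, lateness -28
J2: 9→19, due 36, lateness -17
J5: 19→32, due 52, lateness -20
J3: 32→47, due 35, lateness 12
J4: 47→64, due 17, lateness 47
Maximum = 47.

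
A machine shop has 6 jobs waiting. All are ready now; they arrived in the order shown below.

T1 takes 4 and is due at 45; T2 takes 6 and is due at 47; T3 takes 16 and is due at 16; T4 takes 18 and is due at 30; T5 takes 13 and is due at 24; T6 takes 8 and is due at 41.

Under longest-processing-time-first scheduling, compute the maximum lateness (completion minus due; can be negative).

23

LPT (decreasing processing time): T4 T3 T5 T6 T2 T1.
T4: 0→18, due 30, lateness -12
T3: 18→34, due 16, lateness 18
T5: 34→47, due 24, lateness 23
T6: 47→55, due 41, lateness 14
T2: 55→61, due 47, lateness 14
T1: 61→65, due 45, lateness 20
Maximum = 23.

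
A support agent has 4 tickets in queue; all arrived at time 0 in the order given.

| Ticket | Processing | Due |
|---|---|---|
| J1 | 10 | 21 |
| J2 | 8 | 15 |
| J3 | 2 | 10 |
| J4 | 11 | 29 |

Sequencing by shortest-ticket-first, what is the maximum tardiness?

SPT (increasing processing time): J3 J2 J1 J4.
J3: 0→2, due 10, tardiness 0
J2: 2→10, due 15, tardiness 0
J1: 10→20, due 21, tardiness 0
J4: 20→31, due 29, tardiness 2
Maximum = 2.

2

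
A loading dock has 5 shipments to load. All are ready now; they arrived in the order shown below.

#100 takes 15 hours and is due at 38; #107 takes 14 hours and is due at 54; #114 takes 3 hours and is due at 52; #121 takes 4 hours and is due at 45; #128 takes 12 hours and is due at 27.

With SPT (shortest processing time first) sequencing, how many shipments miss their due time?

SPT (increasing processing time): #114 #121 #128 #107 #100.
#114: 0→3, due 52, tardiness 0
#121: 3→7, due 45, tardiness 0
#128: 7→19, due 27, tardiness 0
#107: 19→33, due 54, tardiness 0
#100: 33→48, due 38, tardiness 10
Late shipments: 1.

1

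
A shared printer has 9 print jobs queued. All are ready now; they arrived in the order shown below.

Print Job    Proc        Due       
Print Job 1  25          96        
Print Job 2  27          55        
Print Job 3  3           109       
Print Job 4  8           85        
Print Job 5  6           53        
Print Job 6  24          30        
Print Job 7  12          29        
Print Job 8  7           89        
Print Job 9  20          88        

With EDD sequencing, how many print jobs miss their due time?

EDD (increasing due date): Print Job 7 Print Job 6 Print Job 5 Print Job 2 Print Job 4 Print Job 9 Print Job 8 Print Job 1 Print Job 3.
Print Job 7: 0→12, due 29, tardiness 0
Print Job 6: 12→36, due 30, tardiness 6
Print Job 5: 36→42, due 53, tardiness 0
Print Job 2: 42→69, due 55, tardiness 14
Print Job 4: 69→77, due 85, tardiness 0
Print Job 9: 77→97, due 88, tardiness 9
Print Job 8: 97→104, due 89, tardiness 15
Print Job 1: 104→129, due 96, tardiness 33
Print Job 3: 129→132, due 109, tardiness 23
Late print jobs: 6.

6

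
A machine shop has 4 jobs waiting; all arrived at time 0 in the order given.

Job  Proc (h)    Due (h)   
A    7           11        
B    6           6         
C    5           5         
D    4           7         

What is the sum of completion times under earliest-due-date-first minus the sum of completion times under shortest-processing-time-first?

EDD (increasing due date): C B D A.
C: 0→5
B: 5→11
D: 11→15
A: 15→22
Sum = 5+11+15+22 = 53.
SPT (increasing processing time): D C B A.
D: 0→4
C: 4→9
B: 9→15
A: 15→22
Sum = 4+9+15+22 = 50.
Difference = 53 − 50 = 3.

3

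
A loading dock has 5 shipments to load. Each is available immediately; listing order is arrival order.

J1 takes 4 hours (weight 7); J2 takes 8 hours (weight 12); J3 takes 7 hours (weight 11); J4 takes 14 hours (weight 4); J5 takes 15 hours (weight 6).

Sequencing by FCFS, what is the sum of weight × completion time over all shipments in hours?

FIFO (arrival order): J1 J2 J3 J4 J5.
J1: finishes 4, weight 7, w·C = 28
J2: finishes 12, weight 12, w·C = 144
J3: finishes 19, weight 11, w·C = 209
J4: finishes 33, weight 4, w·C = 132
J5: finishes 48, weight 6, w·C = 288
Sum = 28+144+209+132+288 = 801.

801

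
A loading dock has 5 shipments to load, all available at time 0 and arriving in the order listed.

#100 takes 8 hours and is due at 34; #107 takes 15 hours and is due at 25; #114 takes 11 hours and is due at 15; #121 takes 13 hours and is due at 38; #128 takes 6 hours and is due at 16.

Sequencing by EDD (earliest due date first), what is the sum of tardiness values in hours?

EDD (increasing due date): #114 #128 #107 #100 #121.
#114: 0→11, due 15, tardiness 0
#128: 11→17, due 16, tardiness 1
#107: 17→32, due 25, tardiness 7
#100: 32→40, due 34, tardiness 6
#121: 40→53, due 38, tardiness 15
Sum = 0+1+7+6+15 = 29.

29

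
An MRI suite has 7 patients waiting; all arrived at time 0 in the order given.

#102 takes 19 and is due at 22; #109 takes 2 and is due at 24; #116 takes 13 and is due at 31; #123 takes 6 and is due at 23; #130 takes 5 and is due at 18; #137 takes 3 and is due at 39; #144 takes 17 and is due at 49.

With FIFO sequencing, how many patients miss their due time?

5

FIFO (arrival order): #102 #109 #116 #123 #130 #137 #144.
#102: 0→19, due 22, tardiness 0
#109: 19→21, due 24, tardiness 0
#116: 21→34, due 31, tardiness 3
#123: 34→40, due 23, tardiness 17
#130: 40→45, due 18, tardiness 27
#137: 45→48, due 39, tardiness 9
#144: 48→65, due 49, tardiness 16
Late patients: 5.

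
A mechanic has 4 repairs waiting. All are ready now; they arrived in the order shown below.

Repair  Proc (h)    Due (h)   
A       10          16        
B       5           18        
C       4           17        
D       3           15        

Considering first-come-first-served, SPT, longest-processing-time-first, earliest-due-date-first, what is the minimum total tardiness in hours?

4

FIFO (arrival order): A B C D.
A: 0→10, due 16, tardiness 0
B: 10→15, due 18, tardiness 0
C: 15→19, due 17, tardiness 2
D: 19→22, due 15, tardiness 7
Sum = 0+0+2+7 = 9.
SPT (increasing processing time): D C B A.
D: 0→3, due 15, tardiness 0
C: 3→7, due 17, tardiness 0
B: 7→12, due 18, tardiness 0
A: 12→22, due 16, tardiness 6
Sum = 0+0+0+6 = 6.
LPT (decreasing processing time): A B C D.
A: 0→10, due 16, tardiness 0
B: 10→15, due 18, tardiness 0
C: 15→19, due 17, tardiness 2
D: 19→22, due 15, tardiness 7
Sum = 0+0+2+7 = 9.
EDD (increasing due date): D A C B.
D: 0→3, due 15, tardiness 0
A: 3→13, due 16, tardiness 0
C: 13→17, due 17, tardiness 0
B: 17→22, due 18, tardiness 4
Sum = 0+0+0+4 = 4.
FIFO 9, SPT 6, LPT 9, EDD 4 → minimum 4.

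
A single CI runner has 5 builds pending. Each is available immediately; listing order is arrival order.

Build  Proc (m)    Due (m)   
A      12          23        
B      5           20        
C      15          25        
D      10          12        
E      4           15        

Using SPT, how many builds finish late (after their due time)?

3

SPT (increasing processing time): E B D A C.
E: 0→4, due 15, tardiness 0
B: 4→9, due 20, tardiness 0
D: 9→19, due 12, tardiness 7
A: 19→31, due 23, tardiness 8
C: 31→46, due 25, tardiness 21
Late builds: 3.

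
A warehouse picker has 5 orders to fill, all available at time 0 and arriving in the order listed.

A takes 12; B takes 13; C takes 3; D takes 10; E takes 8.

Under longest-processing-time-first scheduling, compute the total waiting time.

116

LPT (decreasing processing time): B A D E C.
B: waits 0, runs 0→13
A: waits 13, runs 13→25
D: waits 25, runs 25→35
E: waits 35, runs 35→43
C: waits 43, runs 43→46
Sum = 0+13+25+35+43 = 116.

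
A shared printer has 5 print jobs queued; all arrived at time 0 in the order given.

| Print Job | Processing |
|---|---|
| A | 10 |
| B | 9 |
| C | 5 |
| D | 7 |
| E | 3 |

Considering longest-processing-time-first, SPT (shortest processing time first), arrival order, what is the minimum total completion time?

84

LPT (decreasing processing time): A B D C E.
A: 0→10
B: 10→19
D: 19→26
C: 26→31
E: 31→34
Sum = 10+19+26+31+34 = 120.
SPT (increasing processing time): E C D B A.
E: 0→3
C: 3→8
D: 8→15
B: 15→24
A: 24→34
Sum = 3+8+15+24+34 = 84.
FIFO (arrival order): A B C D E.
A: 0→10
B: 10→19
C: 19→24
D: 24→31
E: 31→34
Sum = 10+19+24+31+34 = 118.
LPT 120, SPT 84, FIFO 118 → minimum 84.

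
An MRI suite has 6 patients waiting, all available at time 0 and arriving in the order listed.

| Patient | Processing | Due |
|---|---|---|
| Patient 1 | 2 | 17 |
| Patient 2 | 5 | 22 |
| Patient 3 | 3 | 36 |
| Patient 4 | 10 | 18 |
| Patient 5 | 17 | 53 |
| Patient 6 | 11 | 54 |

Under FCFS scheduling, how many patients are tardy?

FIFO (arrival order): Patient 1 Patient 2 Patient 3 Patient 4 Patient 5 Patient 6.
Patient 1: 0→2, due 17, tardiness 0
Patient 2: 2→7, due 22, tardiness 0
Patient 3: 7→10, due 36, tardiness 0
Patient 4: 10→20, due 18, tardiness 2
Patient 5: 20→37, due 53, tardiness 0
Patient 6: 37→48, due 54, tardiness 0
Late patients: 1.

1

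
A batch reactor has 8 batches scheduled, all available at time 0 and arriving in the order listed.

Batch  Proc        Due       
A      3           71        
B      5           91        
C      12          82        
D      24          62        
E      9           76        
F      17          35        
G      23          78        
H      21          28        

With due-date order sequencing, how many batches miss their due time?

EDD (increasing due date): H F D A E G C B.
H: 0→21, due 28, tardiness 0
F: 21→38, due 35, tardiness 3
D: 38→62, due 62, tardiness 0
A: 62→65, due 71, tardiness 0
E: 65→74, due 76, tardiness 0
G: 74→97, due 78, tardiness 19
C: 97→109, due 82, tardiness 27
B: 109→114, due 91, tardiness 23
Late batches: 4.

4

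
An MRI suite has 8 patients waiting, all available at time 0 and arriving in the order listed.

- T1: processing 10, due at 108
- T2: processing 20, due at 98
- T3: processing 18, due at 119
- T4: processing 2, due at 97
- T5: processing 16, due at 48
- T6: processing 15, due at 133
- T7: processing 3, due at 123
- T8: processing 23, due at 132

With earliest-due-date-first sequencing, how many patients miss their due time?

0

EDD (increasing due date): T5 T4 T2 T1 T3 T7 T8 T6.
T5: 0→16, due 48, tardiness 0
T4: 16→18, due 97, tardiness 0
T2: 18→38, due 98, tardiness 0
T1: 38→48, due 108, tardiness 0
T3: 48→66, due 119, tardiness 0
T7: 66→69, due 123, tardiness 0
T8: 69→92, due 132, tardiness 0
T6: 92→107, due 133, tardiness 0
Late patients: 0.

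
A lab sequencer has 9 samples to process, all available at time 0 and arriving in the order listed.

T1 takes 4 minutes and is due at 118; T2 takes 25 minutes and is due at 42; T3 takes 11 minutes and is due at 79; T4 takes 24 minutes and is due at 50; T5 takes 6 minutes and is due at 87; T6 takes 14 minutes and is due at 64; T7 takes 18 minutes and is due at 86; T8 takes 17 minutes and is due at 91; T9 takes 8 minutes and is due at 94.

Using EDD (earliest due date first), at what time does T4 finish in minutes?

49

EDD (increasing due date): T2 T4 T6 T3 T7 T5 T8 T9 T1.
T2: 0→25
T4: 25→49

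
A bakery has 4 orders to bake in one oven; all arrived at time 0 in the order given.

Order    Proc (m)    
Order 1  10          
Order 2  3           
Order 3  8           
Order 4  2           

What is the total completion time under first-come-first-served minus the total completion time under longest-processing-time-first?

-5

FIFO (arrival order): Order 1 Order 2 Order 3 Order 4.
Order 1: 0→10
Order 2: 10→13
Order 3: 13→21
Order 4: 21→23
Sum = 10+13+21+23 = 67.
LPT (decreasing processing time): Order 1 Order 3 Order 2 Order 4.
Order 1: 0→10
Order 3: 10→18
Order 2: 18→21
Order 4: 21→23
Sum = 10+18+21+23 = 72.
Difference = 67 − 72 = -5.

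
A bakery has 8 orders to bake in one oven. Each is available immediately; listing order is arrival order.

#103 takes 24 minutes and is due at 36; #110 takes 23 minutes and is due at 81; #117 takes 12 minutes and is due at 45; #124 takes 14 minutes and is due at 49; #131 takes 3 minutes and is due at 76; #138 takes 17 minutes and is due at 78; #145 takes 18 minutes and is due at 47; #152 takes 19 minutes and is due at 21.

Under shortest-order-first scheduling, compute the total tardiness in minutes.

198

SPT (increasing processing time): #131 #117 #124 #138 #145 #152 #110 #103.
#131: 0→3, due 76, tardiness 0
#117: 3→15, due 45, tardiness 0
#124: 15→29, due 49, tardiness 0
#138: 29→46, due 78, tardiness 0
#145: 46→64, due 47, tardiness 17
#152: 64→83, due 21, tardiness 62
#110: 83→106, due 81, tardiness 25
#103: 106→130, due 36, tardiness 94
Sum = 0+0+0+0+17+62+25+94 = 198.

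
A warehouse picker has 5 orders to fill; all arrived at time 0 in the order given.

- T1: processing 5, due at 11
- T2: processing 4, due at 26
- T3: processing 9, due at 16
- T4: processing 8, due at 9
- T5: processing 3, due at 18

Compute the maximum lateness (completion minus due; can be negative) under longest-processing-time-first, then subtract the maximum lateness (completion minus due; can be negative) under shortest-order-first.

LPT (decreasing processing time): T3 T4 T1 T2 T5.
T3: 0→9, due 16, lateness -7
T4: 9→17, due 9, lateness 8
T1: 17→22, due 11, lateness 11
T2: 22→26, due 26, lateness 0
T5: 26→29, due 18, lateness 11
Maximum = 11.
SPT (increasing processing time): T5 T2 T1 T4 T3.
T5: 0→3, due 18, lateness -15
T2: 3→7, due 26, lateness -19
T1: 7→12, due 11, lateness 1
T4: 12→20, due 9, lateness 11
T3: 20→29, due 16, lateness 13
Maximum = 13.
Difference = 11 − 13 = -2.

-2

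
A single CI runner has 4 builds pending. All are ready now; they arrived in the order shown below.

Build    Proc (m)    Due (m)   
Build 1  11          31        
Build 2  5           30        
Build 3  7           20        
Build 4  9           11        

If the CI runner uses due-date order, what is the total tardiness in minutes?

1

EDD (increasing due date): Build 4 Build 3 Build 2 Build 1.
Build 4: 0→9, due 11, tardiness 0
Build 3: 9→16, due 20, tardiness 0
Build 2: 16→21, due 30, tardiness 0
Build 1: 21→32, due 31, tardiness 1
Sum = 0+0+0+1 = 1.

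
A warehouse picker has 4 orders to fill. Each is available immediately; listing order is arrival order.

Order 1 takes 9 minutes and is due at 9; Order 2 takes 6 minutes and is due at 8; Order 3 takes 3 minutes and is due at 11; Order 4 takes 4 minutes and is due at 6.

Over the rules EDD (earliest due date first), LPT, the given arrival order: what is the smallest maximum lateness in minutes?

EDD (increasing due date): Order 4 Order 2 Order 1 Order 3.
Order 4: 0→4, due 6, lateness -2
Order 2: 4→10, due 8, lateness 2
Order 1: 10→19, due 9, lateness 10
Order 3: 19→22, due 11, lateness 11
Maximum = 11.
LPT (decreasing processing time): Order 1 Order 2 Order 4 Order 3.
Order 1: 0→9, due 9, lateness 0
Order 2: 9→15, due 8, lateness 7
Order 4: 15→19, due 6, lateness 13
Order 3: 19→22, due 11, lateness 11
Maximum = 13.
FIFO (arrival order): Order 1 Order 2 Order 3 Order 4.
Order 1: 0→9, due 9, lateness 0
Order 2: 9→15, due 8, lateness 7
Order 3: 15→18, due 11, lateness 7
Order 4: 18→22, due 6, lateness 16
Maximum = 16.
EDD 11, LPT 13, FIFO 16 → minimum 11.

11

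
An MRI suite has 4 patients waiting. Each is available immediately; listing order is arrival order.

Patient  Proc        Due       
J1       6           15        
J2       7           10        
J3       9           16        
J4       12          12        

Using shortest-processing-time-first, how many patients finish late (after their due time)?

SPT (increasing processing time): J1 J2 J3 J4.
J1: 0→6, due 15, tardiness 0
J2: 6→13, due 10, tardiness 3
J3: 13→22, due 16, tardiness 6
J4: 22→34, due 12, tardiness 22
Late patients: 3.

3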